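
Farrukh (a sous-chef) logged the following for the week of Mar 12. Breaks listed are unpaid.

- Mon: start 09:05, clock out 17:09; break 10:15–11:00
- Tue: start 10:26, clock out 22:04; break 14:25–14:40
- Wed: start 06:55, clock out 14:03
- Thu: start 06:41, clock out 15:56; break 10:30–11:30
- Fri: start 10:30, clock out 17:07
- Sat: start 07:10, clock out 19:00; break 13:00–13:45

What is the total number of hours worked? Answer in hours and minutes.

51 h 47 min

Mon: 09:05–17:09 = 8 h 4 min; less 45 min break → 7 h 19 min
Tue: 10:26–22:04 = 11 h 38 min; less 15 min break → 11 h 23 min
Wed: 06:55–14:03 = 7 h 8 min
Thu: 06:41–15:56 = 9 h 15 min; less 60 min break → 8 h 15 min
Fri: 10:30–17:07 = 6 h 37 min
Sat: 07:10–19:00 = 11 h 50 min; less 45 min break → 11 h 5 min
Total: 7 h 19 min + 11 h 23 min + 7 h 8 min + 8 h 15 min + 6 h 37 min + 11 h 5 min = 51 h 47 min.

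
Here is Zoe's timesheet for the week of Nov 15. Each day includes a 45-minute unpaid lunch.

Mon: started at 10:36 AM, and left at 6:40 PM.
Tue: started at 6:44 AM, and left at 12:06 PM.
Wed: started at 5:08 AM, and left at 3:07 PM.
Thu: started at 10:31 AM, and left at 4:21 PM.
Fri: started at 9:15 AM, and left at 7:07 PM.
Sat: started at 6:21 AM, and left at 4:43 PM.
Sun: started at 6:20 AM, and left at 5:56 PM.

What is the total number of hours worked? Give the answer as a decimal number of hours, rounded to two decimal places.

Mon: 10:36 AM–6:40 PM = 8 h 4 min; less 45 min break → 7 h 19 min
Tue: 6:44 AM–12:06 PM = 5 h 22 min; less 45 min break → 4 h 37 min
Wed: 5:08 AM–3:07 PM = 9 h 59 min; less 45 min break → 9 h 14 min
Thu: 10:31 AM–4:21 PM = 5 h 50 min; less 45 min break → 5 h 5 min
Fri: 9:15 AM–7:07 PM = 9 h 52 min; less 45 min break → 9 h 7 min
Sat: 6:21 AM–4:43 PM = 10 h 22 min; less 45 min break → 9 h 37 min
Sun: 6:20 AM–5:56 PM = 11 h 36 min; less 45 min break → 10 h 51 min
Total: 7 h 19 min + 4 h 37 min + 9 h 14 min + 5 h 5 min + 9 h 7 min + 9 h 37 min + 10 h 51 min = 55 h 50 min.

55.83 hours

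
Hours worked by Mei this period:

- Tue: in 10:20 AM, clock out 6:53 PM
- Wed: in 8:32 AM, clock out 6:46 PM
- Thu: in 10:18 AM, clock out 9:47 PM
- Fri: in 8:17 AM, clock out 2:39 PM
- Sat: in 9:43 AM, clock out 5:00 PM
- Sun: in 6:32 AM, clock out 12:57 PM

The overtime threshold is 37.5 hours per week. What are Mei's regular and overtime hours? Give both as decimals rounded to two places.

Tue: 10:20 AM–6:53 PM = 8 h 33 min
Wed: 8:32 AM–6:46 PM = 10 h 14 min
Thu: 10:18 AM–9:47 PM = 11 h 29 min
Fri: 8:17 AM–2:39 PM = 6 h 22 min
Sat: 9:43 AM–5:00 PM = 7 h 17 min
Sun: 6:32 AM–12:57 PM = 6 h 25 min
Total worked: 50 h 20 min = 50.33 h.
Threshold 37.5 h → overtime 12 h 50 min, regular 37 h 30 min.

Regular 37.50 hours, overtime 12.83 hours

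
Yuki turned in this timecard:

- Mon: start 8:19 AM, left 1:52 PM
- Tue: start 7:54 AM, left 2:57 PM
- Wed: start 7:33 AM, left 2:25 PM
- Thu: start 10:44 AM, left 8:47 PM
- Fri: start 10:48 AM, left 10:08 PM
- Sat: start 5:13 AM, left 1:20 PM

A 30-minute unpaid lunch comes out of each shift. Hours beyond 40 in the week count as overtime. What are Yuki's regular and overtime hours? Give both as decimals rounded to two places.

Regular 40.00 hours, overtime 5.97 hours

Mon: 8:19 AM–1:52 PM = 5 h 33 min; less 30 min break → 5 h 3 min
Tue: 7:54 AM–2:57 PM = 7 h 3 min; less 30 min break → 6 h 33 min
Wed: 7:33 AM–2:25 PM = 6 h 52 min; less 30 min break → 6 h 22 min
Thu: 10:44 AM–8:47 PM = 10 h 3 min; less 30 min break → 9 h 33 min
Fri: 10:48 AM–10:08 PM = 11 h 20 min; less 30 min break → 10 h 50 min
Sat: 5:13 AM–1:20 PM = 8 h 7 min; less 30 min break → 7 h 37 min
Total worked: 45 h 58 min = 45.97 h.
Threshold 40 h → overtime 5 h 58 min, regular 40 h 0 min.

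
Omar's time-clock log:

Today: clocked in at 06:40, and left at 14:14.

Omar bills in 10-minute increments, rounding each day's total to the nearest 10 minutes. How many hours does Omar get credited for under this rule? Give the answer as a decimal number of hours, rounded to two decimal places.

Today: 06:40–14:14 = 7 h 34 min → rounds to 7 h 30 min

7.50 hours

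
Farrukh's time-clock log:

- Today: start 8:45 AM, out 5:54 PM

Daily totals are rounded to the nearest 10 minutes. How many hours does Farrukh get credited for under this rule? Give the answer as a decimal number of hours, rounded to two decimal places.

9.17 hours

Today: 8:45 AM–5:54 PM = 9 h 9 min → rounds to 9 h 10 min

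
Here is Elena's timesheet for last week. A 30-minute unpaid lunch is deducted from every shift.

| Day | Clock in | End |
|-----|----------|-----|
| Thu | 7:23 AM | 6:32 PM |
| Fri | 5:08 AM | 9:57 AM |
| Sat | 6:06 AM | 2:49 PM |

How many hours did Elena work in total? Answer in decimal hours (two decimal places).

23.18 hours

Thu: 7:23 AM–6:32 PM = 11 h 9 min; less 30 min break → 10 h 39 min
Fri: 5:08 AM–9:57 AM = 4 h 49 min; less 30 min break → 4 h 19 min
Sat: 6:06 AM–2:49 PM = 8 h 43 min; less 30 min break → 8 h 13 min
Total: 10 h 39 min + 4 h 19 min + 8 h 13 min = 23 h 11 min.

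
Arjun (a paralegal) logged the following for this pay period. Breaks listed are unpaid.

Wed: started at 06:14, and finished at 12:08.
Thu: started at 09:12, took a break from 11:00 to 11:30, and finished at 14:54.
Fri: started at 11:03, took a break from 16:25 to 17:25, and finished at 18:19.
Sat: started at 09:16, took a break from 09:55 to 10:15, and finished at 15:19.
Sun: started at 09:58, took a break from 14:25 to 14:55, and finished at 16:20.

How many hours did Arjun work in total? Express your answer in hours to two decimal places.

Wed: 06:14–12:08 = 5 h 54 min
Thu: 09:12–14:54 = 5 h 42 min; less 30 min break → 5 h 12 min
Fri: 11:03–18:19 = 7 h 16 min; less 60 min break → 6 h 16 min
Sat: 09:16–15:19 = 6 h 3 min; less 20 min break → 5 h 43 min
Sun: 09:58–16:20 = 6 h 22 min; less 30 min break → 5 h 52 min
Total: 5 h 54 min + 5 h 12 min + 6 h 16 min + 5 h 43 min + 5 h 52 min = 28 h 57 min.

28.95 hours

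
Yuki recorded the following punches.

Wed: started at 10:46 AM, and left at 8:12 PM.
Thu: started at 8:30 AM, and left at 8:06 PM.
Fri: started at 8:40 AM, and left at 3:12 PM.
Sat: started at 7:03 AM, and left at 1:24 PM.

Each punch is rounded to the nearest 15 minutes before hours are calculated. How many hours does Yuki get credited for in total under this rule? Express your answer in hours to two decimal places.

34.00 hours

Wed: in 10:46 AM→10:45 AM, out 8:12 PM→8:15 PM; 9 h 30 min
Thu: in 8:30 AM→8:30 AM, out 8:06 PM→8:00 PM; 11 h 30 min
Fri: in 8:40 AM→8:45 AM, out 3:12 PM→3:15 PM; 6 h 30 min
Sat: in 7:03 AM→7:00 AM, out 1:24 PM→1:30 PM; 6 h 30 min
Total credited: 34 h 0 min.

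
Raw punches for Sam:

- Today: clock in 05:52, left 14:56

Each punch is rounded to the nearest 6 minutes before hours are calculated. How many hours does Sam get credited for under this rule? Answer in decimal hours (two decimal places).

9.00 hours

Today: in 05:52→05:54, out 14:56→14:54; 9 h 0 min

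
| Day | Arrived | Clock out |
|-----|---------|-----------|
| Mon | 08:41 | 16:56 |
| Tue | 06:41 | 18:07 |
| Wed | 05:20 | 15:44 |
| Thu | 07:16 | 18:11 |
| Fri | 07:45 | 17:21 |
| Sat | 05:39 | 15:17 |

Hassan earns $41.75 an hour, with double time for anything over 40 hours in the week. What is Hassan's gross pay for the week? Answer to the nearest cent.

$3359.48

Mon: 08:41–16:56 = 8 h 15 min
Tue: 06:41–18:07 = 11 h 26 min
Wed: 05:20–15:44 = 10 h 24 min
Thu: 07:16–18:11 = 10 h 55 min
Fri: 07:45–17:21 = 9 h 36 min
Sat: 05:39–15:17 = 9 h 38 min
Total worked: 60 h 14 min = 3614 min.
Regular 40 h 0 min = 2400 min at $41.75/h; overtime 20 h 14 min = 1214 min at $83.50/h.
Pay = (2400 × $41.75 + 1214 × $83.50) ÷ 60 = $3359.48.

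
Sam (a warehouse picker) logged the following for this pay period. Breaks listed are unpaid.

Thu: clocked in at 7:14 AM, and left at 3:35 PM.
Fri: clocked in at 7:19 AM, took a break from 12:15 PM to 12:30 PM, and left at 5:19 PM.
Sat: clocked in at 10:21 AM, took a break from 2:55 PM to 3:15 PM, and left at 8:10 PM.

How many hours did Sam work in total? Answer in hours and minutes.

Thu: 7:14 AM–3:35 PM = 8 h 21 min
Fri: 7:19 AM–5:19 PM = 10 h 0 min; less 15 min break → 9 h 45 min
Sat: 10:21 AM–8:10 PM = 9 h 49 min; less 20 min break → 9 h 29 min
Total: 8 h 21 min + 9 h 45 min + 9 h 29 min = 27 h 35 min.

27 h 35 min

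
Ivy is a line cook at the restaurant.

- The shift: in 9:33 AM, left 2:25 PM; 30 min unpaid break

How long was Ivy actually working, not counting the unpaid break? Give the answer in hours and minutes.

The shift: 9:33 AM–2:25 PM = 4 h 52 min; less 30 min break → 4 h 22 min

4 h 22 min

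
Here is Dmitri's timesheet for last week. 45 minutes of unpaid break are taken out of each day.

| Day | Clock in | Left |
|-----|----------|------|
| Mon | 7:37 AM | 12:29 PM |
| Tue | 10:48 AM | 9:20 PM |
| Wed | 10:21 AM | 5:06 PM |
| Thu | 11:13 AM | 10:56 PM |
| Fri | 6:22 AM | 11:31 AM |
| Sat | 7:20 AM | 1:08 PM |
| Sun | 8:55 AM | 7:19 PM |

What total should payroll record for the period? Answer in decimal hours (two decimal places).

Mon: 7:37 AM–12:29 PM = 4 h 52 min; less 45 min break → 4 h 7 min
Tue: 10:48 AM–9:20 PM = 10 h 32 min; less 45 min break → 9 h 47 min
Wed: 10:21 AM–5:06 PM = 6 h 45 min; less 45 min break → 6 h 0 min
Thu: 11:13 AM–10:56 PM = 11 h 43 min; less 45 min break → 10 h 58 min
Fri: 6:22 AM–11:31 AM = 5 h 9 min; less 45 min break → 4 h 24 min
Sat: 7:20 AM–1:08 PM = 5 h 48 min; less 45 min break → 5 h 3 min
Sun: 8:55 AM–7:19 PM = 10 h 24 min; less 45 min break → 9 h 39 min
Total: 4 h 7 min + 9 h 47 min + 6 h 0 min + 10 h 58 min + 4 h 24 min + 5 h 3 min + 9 h 39 min = 49 h 58 min.

49.97 hours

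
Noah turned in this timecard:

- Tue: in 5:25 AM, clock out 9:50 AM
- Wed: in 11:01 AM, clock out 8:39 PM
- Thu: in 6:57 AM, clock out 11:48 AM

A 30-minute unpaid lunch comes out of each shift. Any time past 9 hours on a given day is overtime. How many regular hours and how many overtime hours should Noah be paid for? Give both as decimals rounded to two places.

Tue: 5:25 AM–9:50 AM = 4 h 25 min; less 30 min break → 3 h 55 min
Wed: 11:01 AM–8:39 PM = 9 h 38 min; less 30 min break → 9 h 8 min
Thu: 6:57 AM–11:48 AM = 4 h 51 min; less 30 min break → 4 h 21 min
Tue reg 3 h 55 min / OT 0 h 0 min; Wed reg 9 h 0 min / OT 0 h 8 min; Thu reg 4 h 21 min / OT 0 h 0 min.
Totals: regular 17 h 16 min, overtime 0 h 8 min.

Regular 17.27 hours, overtime 0.13 hours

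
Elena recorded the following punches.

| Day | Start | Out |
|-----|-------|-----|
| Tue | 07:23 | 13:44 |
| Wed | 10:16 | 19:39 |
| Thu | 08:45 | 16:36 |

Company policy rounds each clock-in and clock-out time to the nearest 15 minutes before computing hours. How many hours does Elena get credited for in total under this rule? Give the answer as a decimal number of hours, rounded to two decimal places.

23.50 hours

Tue: in 07:23→07:30, out 13:44→13:45; 6 h 15 min
Wed: in 10:16→10:15, out 19:39→19:45; 9 h 30 min
Thu: in 08:45→08:45, out 16:36→16:30; 7 h 45 min
Total credited: 23 h 30 min.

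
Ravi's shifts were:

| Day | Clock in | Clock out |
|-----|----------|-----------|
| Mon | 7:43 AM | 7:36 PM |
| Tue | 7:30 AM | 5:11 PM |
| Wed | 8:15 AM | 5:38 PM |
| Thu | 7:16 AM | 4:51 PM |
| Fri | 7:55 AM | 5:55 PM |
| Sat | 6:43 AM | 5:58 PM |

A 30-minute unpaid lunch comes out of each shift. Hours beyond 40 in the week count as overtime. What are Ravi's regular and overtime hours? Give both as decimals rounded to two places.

Mon: 7:43 AM–7:36 PM = 11 h 53 min; less 30 min break → 11 h 23 min
Tue: 7:30 AM–5:11 PM = 9 h 41 min; less 30 min break → 9 h 11 min
Wed: 8:15 AM–5:38 PM = 9 h 23 min; less 30 min break → 8 h 53 min
Thu: 7:16 AM–4:51 PM = 9 h 35 min; less 30 min break → 9 h 5 min
Fri: 7:55 AM–5:55 PM = 10 h 0 min; less 30 min break → 9 h 30 min
Sat: 6:43 AM–5:58 PM = 11 h 15 min; less 30 min break → 10 h 45 min
Total worked: 58 h 47 min = 58.78 h.
Threshold 40 h → overtime 18 h 47 min, regular 40 h 0 min.

Regular 40.00 hours, overtime 18.78 hours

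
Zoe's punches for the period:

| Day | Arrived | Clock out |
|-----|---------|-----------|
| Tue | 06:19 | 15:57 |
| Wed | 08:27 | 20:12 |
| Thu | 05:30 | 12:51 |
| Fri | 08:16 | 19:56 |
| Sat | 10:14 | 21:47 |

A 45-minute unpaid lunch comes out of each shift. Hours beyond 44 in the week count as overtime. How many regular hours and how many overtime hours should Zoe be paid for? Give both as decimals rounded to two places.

Regular 44.00 hours, overtime 4.20 hours

Tue: 06:19–15:57 = 9 h 38 min; less 45 min break → 8 h 53 min
Wed: 08:27–20:12 = 11 h 45 min; less 45 min break → 11 h 0 min
Thu: 05:30–12:51 = 7 h 21 min; less 45 min break → 6 h 36 min
Fri: 08:16–19:56 = 11 h 40 min; less 45 min break → 10 h 55 min
Sat: 10:14–21:47 = 11 h 33 min; less 45 min break → 10 h 48 min
Total worked: 48 h 12 min = 48.20 h.
Threshold 44 h → overtime 4 h 12 min, regular 44 h 0 min.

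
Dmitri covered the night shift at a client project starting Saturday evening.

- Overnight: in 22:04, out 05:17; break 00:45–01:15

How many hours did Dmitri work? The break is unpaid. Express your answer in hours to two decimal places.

6.72 hours

Overnight: 22:04 → midnight = 1 h 56 min; midnight → 05:17 = 5 h 17 min; span 7 h 13 min; less 30 min break → 6 h 43 min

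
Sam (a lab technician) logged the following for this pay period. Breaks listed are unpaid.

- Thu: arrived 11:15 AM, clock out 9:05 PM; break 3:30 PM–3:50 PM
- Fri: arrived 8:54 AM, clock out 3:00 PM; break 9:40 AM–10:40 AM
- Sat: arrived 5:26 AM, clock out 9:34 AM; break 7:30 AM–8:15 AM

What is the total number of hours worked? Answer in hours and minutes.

Thu: 11:15 AM–9:05 PM = 9 h 50 min; less 20 min break → 9 h 30 min
Fri: 8:54 AM–3:00 PM = 6 h 6 min; less 60 min break → 5 h 6 min
Sat: 5:26 AM–9:34 AM = 4 h 8 min; less 45 min break → 3 h 23 min
Total: 9 h 30 min + 5 h 6 min + 3 h 23 min = 17 h 59 min.

17 h 59 min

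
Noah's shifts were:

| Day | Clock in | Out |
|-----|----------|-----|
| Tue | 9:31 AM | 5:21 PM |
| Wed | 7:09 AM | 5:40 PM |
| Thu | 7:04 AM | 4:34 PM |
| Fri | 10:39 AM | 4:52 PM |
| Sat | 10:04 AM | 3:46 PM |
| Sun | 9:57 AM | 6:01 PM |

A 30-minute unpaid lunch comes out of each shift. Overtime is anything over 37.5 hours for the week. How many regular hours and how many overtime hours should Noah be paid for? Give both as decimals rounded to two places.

Tue: 9:31 AM–5:21 PM = 7 h 50 min; less 30 min break → 7 h 20 min
Wed: 7:09 AM–5:40 PM = 10 h 31 min; less 30 min break → 10 h 1 min
Thu: 7:04 AM–4:34 PM = 9 h 30 min; less 30 min break → 9 h 0 min
Fri: 10:39 AM–4:52 PM = 6 h 13 min; less 30 min break → 5 h 43 min
Sat: 10:04 AM–3:46 PM = 5 h 42 min; less 30 min break → 5 h 12 min
Sun: 9:57 AM–6:01 PM = 8 h 4 min; less 30 min break → 7 h 34 min
Total worked: 44 h 50 min = 44.83 h.
Threshold 37.5 h → overtime 7 h 20 min, regular 37 h 30 min.

Regular 37.50 hours, overtime 7.33 hours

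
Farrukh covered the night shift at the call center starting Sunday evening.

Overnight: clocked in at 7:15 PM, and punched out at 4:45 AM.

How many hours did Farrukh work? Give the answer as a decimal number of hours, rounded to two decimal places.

Overnight: 7:15 PM → midnight = 4 h 45 min; midnight → 4:45 AM = 4 h 45 min; span 9 h 30 min

9.50 hours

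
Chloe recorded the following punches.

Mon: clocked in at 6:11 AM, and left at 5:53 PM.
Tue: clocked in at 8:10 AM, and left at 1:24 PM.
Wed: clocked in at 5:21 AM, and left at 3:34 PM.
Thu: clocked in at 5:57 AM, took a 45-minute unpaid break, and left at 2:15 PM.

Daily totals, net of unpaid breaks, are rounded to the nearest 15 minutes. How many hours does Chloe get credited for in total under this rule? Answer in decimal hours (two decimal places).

34.75 hours

Mon: 6:11 AM–5:53 PM = 11 h 42 min → rounds to 11 h 45 min
Tue: 8:10 AM–1:24 PM = 5 h 14 min → rounds to 5 h 15 min
Wed: 5:21 AM–3:34 PM = 10 h 13 min → rounds to 10 h 15 min
Thu: 5:57 AM–2:15 PM = 8 h 18 min − 45 min = 7 h 33 min → rounds to 7 h 30 min
Total credited: 34 h 45 min.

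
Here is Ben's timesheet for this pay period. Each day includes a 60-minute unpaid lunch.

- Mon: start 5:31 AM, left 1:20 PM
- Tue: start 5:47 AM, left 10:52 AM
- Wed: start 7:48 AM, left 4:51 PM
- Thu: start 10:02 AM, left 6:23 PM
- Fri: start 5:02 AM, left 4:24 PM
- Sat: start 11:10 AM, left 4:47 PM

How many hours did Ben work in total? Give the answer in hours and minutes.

Mon: 5:31 AM–1:20 PM = 7 h 49 min; less 60 min break → 6 h 49 min
Tue: 5:47 AM–10:52 AM = 5 h 5 min; less 60 min break → 4 h 5 min
Wed: 7:48 AM–4:51 PM = 9 h 3 min; less 60 min break → 8 h 3 min
Thu: 10:02 AM–6:23 PM = 8 h 21 min; less 60 min break → 7 h 21 min
Fri: 5:02 AM–4:24 PM = 11 h 22 min; less 60 min break → 10 h 22 min
Sat: 11:10 AM–4:47 PM = 5 h 37 min; less 60 min break → 4 h 37 min
Total: 6 h 49 min + 4 h 5 min + 8 h 3 min + 7 h 21 min + 10 h 22 min + 4 h 37 min = 41 h 17 min.

41 h 17 min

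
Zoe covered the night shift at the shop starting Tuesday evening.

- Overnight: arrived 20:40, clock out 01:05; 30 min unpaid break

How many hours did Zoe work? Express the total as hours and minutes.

3 h 55 min

Overnight: 20:40 → midnight = 3 h 20 min; midnight → 01:05 = 1 h 5 min; span 4 h 25 min; less 30 min break → 3 h 55 min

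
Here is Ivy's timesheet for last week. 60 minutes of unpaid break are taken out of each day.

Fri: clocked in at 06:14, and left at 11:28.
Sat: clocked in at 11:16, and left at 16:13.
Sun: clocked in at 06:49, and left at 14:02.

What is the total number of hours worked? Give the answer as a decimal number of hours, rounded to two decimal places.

14.40 hours

Fri: 06:14–11:28 = 5 h 14 min; less 60 min break → 4 h 14 min
Sat: 11:16–16:13 = 4 h 57 min; less 60 min break → 3 h 57 min
Sun: 06:49–14:02 = 7 h 13 min; less 60 min break → 6 h 13 min
Total: 4 h 14 min + 3 h 57 min + 6 h 13 min = 14 h 24 min.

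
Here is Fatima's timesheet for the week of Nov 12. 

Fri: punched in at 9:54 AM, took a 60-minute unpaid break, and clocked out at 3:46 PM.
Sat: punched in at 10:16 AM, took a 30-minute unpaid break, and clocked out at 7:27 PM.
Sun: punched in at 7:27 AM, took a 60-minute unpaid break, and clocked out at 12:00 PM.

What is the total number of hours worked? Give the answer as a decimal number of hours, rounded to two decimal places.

Fri: 9:54 AM–3:46 PM = 5 h 52 min; less 60 min break → 4 h 52 min
Sat: 10:16 AM–7:27 PM = 9 h 11 min; less 30 min break → 8 h 41 min
Sun: 7:27 AM–12:00 PM = 4 h 33 min; less 60 min break → 3 h 33 min
Total: 4 h 52 min + 8 h 41 min + 3 h 33 min = 17 h 6 min.

17.10 hours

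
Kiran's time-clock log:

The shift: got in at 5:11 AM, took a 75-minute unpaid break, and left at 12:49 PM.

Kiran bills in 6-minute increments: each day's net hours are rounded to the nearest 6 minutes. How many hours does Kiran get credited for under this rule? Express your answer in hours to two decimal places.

6.40 hours

The shift: 5:11 AM–12:49 PM = 7 h 38 min − 75 min = 6 h 23 min → rounds to 6 h 24 min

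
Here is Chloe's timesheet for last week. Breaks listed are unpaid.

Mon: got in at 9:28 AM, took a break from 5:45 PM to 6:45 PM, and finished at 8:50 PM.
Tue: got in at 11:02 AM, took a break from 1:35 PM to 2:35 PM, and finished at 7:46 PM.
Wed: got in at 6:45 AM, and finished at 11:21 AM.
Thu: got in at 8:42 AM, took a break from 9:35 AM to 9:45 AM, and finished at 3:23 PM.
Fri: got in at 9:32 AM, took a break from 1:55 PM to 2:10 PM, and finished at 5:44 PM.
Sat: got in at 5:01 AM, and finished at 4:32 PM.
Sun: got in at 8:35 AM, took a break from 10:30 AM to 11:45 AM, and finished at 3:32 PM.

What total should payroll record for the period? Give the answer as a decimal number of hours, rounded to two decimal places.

54.38 hours

Mon: 9:28 AM–8:50 PM = 11 h 22 min; less 60 min break → 10 h 22 min
Tue: 11:02 AM–7:46 PM = 8 h 44 min; less 60 min break → 7 h 44 min
Wed: 6:45 AM–11:21 AM = 4 h 36 min
Thu: 8:42 AM–3:23 PM = 6 h 41 min; less 10 min break → 6 h 31 min
Fri: 9:32 AM–5:44 PM = 8 h 12 min; less 15 min break → 7 h 57 min
Sat: 5:01 AM–4:32 PM = 11 h 31 min
Sun: 8:35 AM–3:32 PM = 6 h 57 min; less 75 min break → 5 h 42 min
Total: 10 h 22 min + 7 h 44 min + 4 h 36 min + 6 h 31 min + 7 h 57 min + 11 h 31 min + 5 h 42 min = 54 h 23 min.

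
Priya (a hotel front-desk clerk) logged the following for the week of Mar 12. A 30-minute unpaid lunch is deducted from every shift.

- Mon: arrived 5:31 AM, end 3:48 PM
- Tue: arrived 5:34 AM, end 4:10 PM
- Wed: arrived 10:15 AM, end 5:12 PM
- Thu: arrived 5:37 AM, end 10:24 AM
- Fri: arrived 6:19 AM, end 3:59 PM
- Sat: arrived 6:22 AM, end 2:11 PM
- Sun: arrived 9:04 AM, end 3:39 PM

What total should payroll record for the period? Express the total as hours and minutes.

Mon: 5:31 AM–3:48 PM = 10 h 17 min; less 30 min break → 9 h 47 min
Tue: 5:34 AM–4:10 PM = 10 h 36 min; less 30 min break → 10 h 6 min
Wed: 10:15 AM–5:12 PM = 6 h 57 min; less 30 min break → 6 h 27 min
Thu: 5:37 AM–10:24 AM = 4 h 47 min; less 30 min break → 4 h 17 min
Fri: 6:19 AM–3:59 PM = 9 h 40 min; less 30 min break → 9 h 10 min
Sat: 6:22 AM–2:11 PM = 7 h 49 min; less 30 min break → 7 h 19 min
Sun: 9:04 AM–3:39 PM = 6 h 35 min; less 30 min break → 6 h 5 min
Total: 9 h 47 min + 10 h 6 min + 6 h 27 min + 4 h 17 min + 9 h 10 min + 7 h 19 min + 6 h 5 min = 53 h 11 min.

53 h 11 min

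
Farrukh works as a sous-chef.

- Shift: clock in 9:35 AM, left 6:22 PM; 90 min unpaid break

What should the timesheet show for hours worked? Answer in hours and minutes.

Shift: 9:35 AM–6:22 PM = 8 h 47 min; less 90 min break → 7 h 17 min

7 h 17 min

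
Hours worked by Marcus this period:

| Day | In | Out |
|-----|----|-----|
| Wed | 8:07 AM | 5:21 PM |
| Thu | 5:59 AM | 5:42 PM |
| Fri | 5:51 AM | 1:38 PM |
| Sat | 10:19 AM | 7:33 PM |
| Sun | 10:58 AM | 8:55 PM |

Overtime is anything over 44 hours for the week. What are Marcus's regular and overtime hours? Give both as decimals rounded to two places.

Wed: 8:07 AM–5:21 PM = 9 h 14 min
Thu: 5:59 AM–5:42 PM = 11 h 43 min
Fri: 5:51 AM–1:38 PM = 7 h 47 min
Sat: 10:19 AM–7:33 PM = 9 h 14 min
Sun: 10:58 AM–8:55 PM = 9 h 57 min
Total worked: 47 h 55 min = 47.92 h.
Threshold 44 h → overtime 3 h 55 min, regular 44 h 0 min.

Regular 44.00 hours, overtime 3.92 hours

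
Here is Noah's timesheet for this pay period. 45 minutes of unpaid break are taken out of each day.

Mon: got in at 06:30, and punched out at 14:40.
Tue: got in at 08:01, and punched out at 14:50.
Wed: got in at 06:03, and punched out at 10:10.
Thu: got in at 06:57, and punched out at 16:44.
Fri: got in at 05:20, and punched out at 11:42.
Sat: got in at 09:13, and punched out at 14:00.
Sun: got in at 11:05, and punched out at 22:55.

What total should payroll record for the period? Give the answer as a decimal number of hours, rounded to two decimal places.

46.62 hours

Mon: 06:30–14:40 = 8 h 10 min; less 45 min break → 7 h 25 min
Tue: 08:01–14:50 = 6 h 49 min; less 45 min break → 6 h 4 min
Wed: 06:03–10:10 = 4 h 7 min; less 45 min break → 3 h 22 min
Thu: 06:57–16:44 = 9 h 47 min; less 45 min break → 9 h 2 min
Fri: 05:20–11:42 = 6 h 22 min; less 45 min break → 5 h 37 min
Sat: 09:13–14:00 = 4 h 47 min; less 45 min break → 4 h 2 min
Sun: 11:05–22:55 = 11 h 50 min; less 45 min break → 11 h 5 min
Total: 7 h 25 min + 6 h 4 min + 3 h 22 min + 9 h 2 min + 5 h 37 min + 4 h 2 min + 11 h 5 min = 46 h 37 min.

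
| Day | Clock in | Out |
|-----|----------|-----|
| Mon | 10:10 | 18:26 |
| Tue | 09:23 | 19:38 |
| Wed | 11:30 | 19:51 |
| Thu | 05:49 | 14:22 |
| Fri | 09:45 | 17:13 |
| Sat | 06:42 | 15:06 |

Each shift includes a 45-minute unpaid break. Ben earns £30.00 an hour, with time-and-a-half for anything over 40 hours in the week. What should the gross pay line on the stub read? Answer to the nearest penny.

Mon: 10:10–18:26 = 8 h 16 min; less 45 min break → 7 h 31 min
Tue: 09:23–19:38 = 10 h 15 min; less 45 min break → 9 h 30 min
Wed: 11:30–19:51 = 8 h 21 min; less 45 min break → 7 h 36 min
Thu: 05:49–14:22 = 8 h 33 min; less 45 min break → 7 h 48 min
Fri: 09:45–17:13 = 7 h 28 min; less 45 min break → 6 h 43 min
Sat: 06:42–15:06 = 8 h 24 min; less 45 min break → 7 h 39 min
Total worked: 46 h 47 min = 2807 min.
Regular 40 h 0 min = 2400 min at £30.00/h; overtime 6 h 47 min = 407 min at £45.00/h.
Pay = (2400 × £30.00 + 407 × £45.00) ÷ 60 = £1505.25.

£1505.25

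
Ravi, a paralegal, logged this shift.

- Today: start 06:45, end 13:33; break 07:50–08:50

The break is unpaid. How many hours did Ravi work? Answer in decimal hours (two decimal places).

5.80 hours

Today: 06:45–13:33 = 6 h 48 min; less 60 min break → 5 h 48 min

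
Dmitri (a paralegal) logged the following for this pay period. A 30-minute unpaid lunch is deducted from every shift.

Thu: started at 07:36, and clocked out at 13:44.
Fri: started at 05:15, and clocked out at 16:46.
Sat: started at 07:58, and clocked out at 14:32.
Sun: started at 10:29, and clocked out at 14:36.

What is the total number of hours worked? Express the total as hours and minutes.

26 h 20 min

Thu: 07:36–13:44 = 6 h 8 min; less 30 min break → 5 h 38 min
Fri: 05:15–16:46 = 11 h 31 min; less 30 min break → 11 h 1 min
Sat: 07:58–14:32 = 6 h 34 min; less 30 min break → 6 h 4 min
Sun: 10:29–14:36 = 4 h 7 min; less 30 min break → 3 h 37 min
Total: 5 h 38 min + 11 h 1 min + 6 h 4 min + 3 h 37 min = 26 h 20 min.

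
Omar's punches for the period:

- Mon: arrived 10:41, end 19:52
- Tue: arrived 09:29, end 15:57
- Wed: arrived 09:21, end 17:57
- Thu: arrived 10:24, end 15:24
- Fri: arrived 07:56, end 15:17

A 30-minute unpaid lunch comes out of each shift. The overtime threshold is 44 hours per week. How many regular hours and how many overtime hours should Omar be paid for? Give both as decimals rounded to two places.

Regular 34.10 hours, overtime 0.00 hours

Mon: 10:41–19:52 = 9 h 11 min; less 30 min break → 8 h 41 min
Tue: 09:29–15:57 = 6 h 28 min; less 30 min break → 5 h 58 min
Wed: 09:21–17:57 = 8 h 36 min; less 30 min break → 8 h 6 min
Thu: 10:24–15:24 = 5 h 0 min; less 30 min break → 4 h 30 min
Fri: 07:56–15:17 = 7 h 21 min; less 30 min break → 6 h 51 min
Total worked: 34 h 6 min = 34.10 h.
Threshold 44 h → overtime 0 h 0 min, regular 34 h 6 min.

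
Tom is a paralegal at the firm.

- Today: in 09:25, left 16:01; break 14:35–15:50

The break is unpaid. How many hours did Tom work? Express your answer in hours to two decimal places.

Today: 09:25–16:01 = 6 h 36 min; less 75 min break → 5 h 21 min

5.35 hours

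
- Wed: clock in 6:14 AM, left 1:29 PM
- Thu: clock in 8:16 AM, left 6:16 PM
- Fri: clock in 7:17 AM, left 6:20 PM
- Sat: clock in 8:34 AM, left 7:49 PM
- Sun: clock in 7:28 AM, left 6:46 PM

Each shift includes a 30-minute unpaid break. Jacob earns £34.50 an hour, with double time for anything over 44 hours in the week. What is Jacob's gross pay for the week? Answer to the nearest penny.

Wed: 6:14 AM–1:29 PM = 7 h 15 min; less 30 min break → 6 h 45 min
Thu: 8:16 AM–6:16 PM = 10 h 0 min; less 30 min break → 9 h 30 min
Fri: 7:17 AM–6:20 PM = 11 h 3 min; less 30 min break → 10 h 33 min
Sat: 8:34 AM–7:49 PM = 11 h 15 min; less 30 min break → 10 h 45 min
Sun: 7:28 AM–6:46 PM = 11 h 18 min; less 30 min break → 10 h 48 min
Total worked: 48 h 21 min = 2901 min.
Regular 44 h 0 min = 2640 min at £34.50/h; overtime 4 h 21 min = 261 min at £69.00/h.
Pay = (2640 × £34.50 + 261 × £69.00) ÷ 60 = £1818.15.

£1818.15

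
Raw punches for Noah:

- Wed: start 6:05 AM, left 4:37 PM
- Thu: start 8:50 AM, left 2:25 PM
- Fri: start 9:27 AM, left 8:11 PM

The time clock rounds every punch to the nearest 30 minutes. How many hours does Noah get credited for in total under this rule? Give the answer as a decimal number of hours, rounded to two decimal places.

26.50 hours

Wed: in 6:05 AM→6:00 AM, out 4:37 PM→4:30 PM; 10 h 30 min
Thu: in 8:50 AM→9:00 AM, out 2:25 PM→2:30 PM; 5 h 30 min
Fri: in 9:27 AM→9:30 AM, out 8:11 PM→8:00 PM; 10 h 30 min
Total credited: 26 h 30 min.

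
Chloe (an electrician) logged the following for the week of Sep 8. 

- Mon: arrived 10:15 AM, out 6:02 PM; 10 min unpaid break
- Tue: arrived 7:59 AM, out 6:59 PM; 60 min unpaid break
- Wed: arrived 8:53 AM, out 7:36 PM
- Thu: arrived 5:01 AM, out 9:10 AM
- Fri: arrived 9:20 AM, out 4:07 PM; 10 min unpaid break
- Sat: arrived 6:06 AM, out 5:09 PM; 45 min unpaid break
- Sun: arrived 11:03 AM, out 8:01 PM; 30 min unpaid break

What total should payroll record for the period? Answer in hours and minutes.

Mon: 10:15 AM–6:02 PM = 7 h 47 min; less 10 min break → 7 h 37 min
Tue: 7:59 AM–6:59 PM = 11 h 0 min; less 60 min break → 10 h 0 min
Wed: 8:53 AM–7:36 PM = 10 h 43 min
Thu: 5:01 AM–9:10 AM = 4 h 9 min
Fri: 9:20 AM–4:07 PM = 6 h 47 min; less 10 min break → 6 h 37 min
Sat: 6:06 AM–5:09 PM = 11 h 3 min; less 45 min break → 10 h 18 min
Sun: 11:03 AM–8:01 PM = 8 h 58 min; less 30 min break → 8 h 28 min
Total: 7 h 37 min + 10 h 0 min + 10 h 43 min + 4 h 9 min + 6 h 37 min + 10 h 18 min + 8 h 28 min = 57 h 52 min.

57 h 52 min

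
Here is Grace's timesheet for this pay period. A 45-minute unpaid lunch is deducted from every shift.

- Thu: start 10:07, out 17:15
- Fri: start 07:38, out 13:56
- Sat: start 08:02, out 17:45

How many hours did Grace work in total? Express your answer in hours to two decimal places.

Thu: 10:07–17:15 = 7 h 8 min; less 45 min break → 6 h 23 min
Fri: 07:38–13:56 = 6 h 18 min; less 45 min break → 5 h 33 min
Sat: 08:02–17:45 = 9 h 43 min; less 45 min break → 8 h 58 min
Total: 6 h 23 min + 5 h 33 min + 8 h 58 min = 20 h 54 min.

20.90 hours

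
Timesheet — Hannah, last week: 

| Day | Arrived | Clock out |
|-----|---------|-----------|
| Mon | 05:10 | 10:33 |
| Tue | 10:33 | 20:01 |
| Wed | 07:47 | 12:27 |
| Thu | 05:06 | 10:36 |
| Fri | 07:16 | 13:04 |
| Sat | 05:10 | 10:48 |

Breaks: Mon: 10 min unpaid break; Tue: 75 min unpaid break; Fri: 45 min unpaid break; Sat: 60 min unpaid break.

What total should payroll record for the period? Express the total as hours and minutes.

33 h 17 min

Mon: 05:10–10:33 = 5 h 23 min; less 10 min break → 5 h 13 min
Tue: 10:33–20:01 = 9 h 28 min; less 75 min break → 8 h 13 min
Wed: 07:47–12:27 = 4 h 40 min
Thu: 05:06–10:36 = 5 h 30 min
Fri: 07:16–13:04 = 5 h 48 min; less 45 min break → 5 h 3 min
Sat: 05:10–10:48 = 5 h 38 min; less 60 min break → 4 h 38 min
Total: 5 h 13 min + 8 h 13 min + 4 h 40 min + 5 h 30 min + 5 h 3 min + 4 h 38 min = 33 h 17 min.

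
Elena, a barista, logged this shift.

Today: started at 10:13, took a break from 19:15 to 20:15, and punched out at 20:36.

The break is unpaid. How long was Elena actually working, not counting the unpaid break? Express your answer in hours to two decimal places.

9.38 hours

Today: 10:13–20:36 = 10 h 23 min; less 60 min break → 9 h 23 min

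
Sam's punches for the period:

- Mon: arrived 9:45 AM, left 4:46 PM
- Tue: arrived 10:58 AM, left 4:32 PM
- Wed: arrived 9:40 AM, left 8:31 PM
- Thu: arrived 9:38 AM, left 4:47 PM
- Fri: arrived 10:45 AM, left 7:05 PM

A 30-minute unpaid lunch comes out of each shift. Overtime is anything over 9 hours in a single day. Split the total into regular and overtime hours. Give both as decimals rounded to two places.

Mon: 9:45 AM–4:46 PM = 7 h 1 min; less 30 min break → 6 h 31 min
Tue: 10:58 AM–4:32 PM = 5 h 34 min; less 30 min break → 5 h 4 min
Wed: 9:40 AM–8:31 PM = 10 h 51 min; less 30 min break → 10 h 21 min
Thu: 9:38 AM–4:47 PM = 7 h 9 min; less 30 min break → 6 h 39 min
Fri: 10:45 AM–7:05 PM = 8 h 20 min; less 30 min break → 7 h 50 min
Mon reg 6 h 31 min / OT 0 h 0 min; Tue reg 5 h 4 min / OT 0 h 0 min; Wed reg 9 h 0 min / OT 1 h 21 min; Thu reg 6 h 39 min / OT 0 h 0 min; Fri reg 7 h 50 min / OT 0 h 0 min.
Totals: regular 35 h 4 min, overtime 1 h 21 min.

Regular 35.07 hours, overtime 1.35 hours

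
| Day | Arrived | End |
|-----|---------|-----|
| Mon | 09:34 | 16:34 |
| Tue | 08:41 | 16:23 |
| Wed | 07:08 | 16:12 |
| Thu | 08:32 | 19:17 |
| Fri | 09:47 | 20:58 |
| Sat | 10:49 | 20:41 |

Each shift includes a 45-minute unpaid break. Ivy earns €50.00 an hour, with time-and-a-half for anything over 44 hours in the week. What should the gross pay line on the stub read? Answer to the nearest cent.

€2730.00

Mon: 09:34–16:34 = 7 h 0 min; less 45 min break → 6 h 15 min
Tue: 08:41–16:23 = 7 h 42 min; less 45 min break → 6 h 57 min
Wed: 07:08–16:12 = 9 h 4 min; less 45 min break → 8 h 19 min
Thu: 08:32–19:17 = 10 h 45 min; less 45 min break → 10 h 0 min
Fri: 09:47–20:58 = 11 h 11 min; less 45 min break → 10 h 26 min
Sat: 10:49–20:41 = 9 h 52 min; less 45 min break → 9 h 7 min
Total worked: 51 h 4 min = 3064 min.
Regular 44 h 0 min = 2640 min at €50.00/h; overtime 7 h 4 min = 424 min at €75.00/h.
Pay = (2640 × €50.00 + 424 × €75.00) ÷ 60 = €2730.00.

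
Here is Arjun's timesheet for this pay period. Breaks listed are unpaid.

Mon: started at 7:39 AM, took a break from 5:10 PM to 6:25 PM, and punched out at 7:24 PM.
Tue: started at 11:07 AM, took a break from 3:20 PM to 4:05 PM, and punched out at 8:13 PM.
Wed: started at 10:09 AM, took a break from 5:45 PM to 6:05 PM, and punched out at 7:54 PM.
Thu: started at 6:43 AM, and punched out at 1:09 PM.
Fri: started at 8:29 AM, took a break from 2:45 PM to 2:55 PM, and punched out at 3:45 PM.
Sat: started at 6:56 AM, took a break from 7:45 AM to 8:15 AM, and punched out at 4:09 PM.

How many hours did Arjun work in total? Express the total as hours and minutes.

Mon: 7:39 AM–7:24 PM = 11 h 45 min; less 75 min break → 10 h 30 min
Tue: 11:07 AM–8:13 PM = 9 h 6 min; less 45 min break → 8 h 21 min
Wed: 10:09 AM–7:54 PM = 9 h 45 min; less 20 min break → 9 h 25 min
Thu: 6:43 AM–1:09 PM = 6 h 26 min
Fri: 8:29 AM–3:45 PM = 7 h 16 min; less 10 min break → 7 h 6 min
Sat: 6:56 AM–4:09 PM = 9 h 13 min; less 30 min break → 8 h 43 min
Total: 10 h 30 min + 8 h 21 min + 9 h 25 min + 6 h 26 min + 7 h 6 min + 8 h 43 min = 50 h 31 min.

50 h 31 min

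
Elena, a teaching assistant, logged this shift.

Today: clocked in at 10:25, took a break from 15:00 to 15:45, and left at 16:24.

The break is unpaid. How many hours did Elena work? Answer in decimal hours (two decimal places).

Today: 10:25–16:24 = 5 h 59 min; less 45 min break → 5 h 14 min

5.23 hours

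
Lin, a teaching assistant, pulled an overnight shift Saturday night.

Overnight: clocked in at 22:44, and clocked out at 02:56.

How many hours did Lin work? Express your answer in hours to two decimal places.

4.20 hours

Overnight: 22:44 → midnight = 1 h 16 min; midnight → 02:56 = 2 h 56 min; span 4 h 12 min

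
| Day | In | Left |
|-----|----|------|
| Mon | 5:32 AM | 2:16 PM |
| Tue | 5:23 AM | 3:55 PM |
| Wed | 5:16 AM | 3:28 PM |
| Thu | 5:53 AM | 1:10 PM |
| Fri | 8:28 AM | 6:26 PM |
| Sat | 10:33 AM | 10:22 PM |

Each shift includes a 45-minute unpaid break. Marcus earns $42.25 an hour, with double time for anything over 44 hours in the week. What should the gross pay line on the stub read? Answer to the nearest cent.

Mon: 5:32 AM–2:16 PM = 8 h 44 min; less 45 min break → 7 h 59 min
Tue: 5:23 AM–3:55 PM = 10 h 32 min; less 45 min break → 9 h 47 min
Wed: 5:16 AM–3:28 PM = 10 h 12 min; less 45 min break → 9 h 27 min
Thu: 5:53 AM–1:10 PM = 7 h 17 min; less 45 min break → 6 h 32 min
Fri: 8:28 AM–6:26 PM = 9 h 58 min; less 45 min break → 9 h 13 min
Sat: 10:33 AM–10:22 PM = 11 h 49 min; less 45 min break → 11 h 4 min
Total worked: 54 h 2 min = 3242 min.
Regular 44 h 0 min = 2640 min at $42.25/h; overtime 10 h 2 min = 602 min at $84.50/h.
Pay = (2640 × $42.25 + 602 × $84.50) ÷ 60 = $2706.82.

$2706.82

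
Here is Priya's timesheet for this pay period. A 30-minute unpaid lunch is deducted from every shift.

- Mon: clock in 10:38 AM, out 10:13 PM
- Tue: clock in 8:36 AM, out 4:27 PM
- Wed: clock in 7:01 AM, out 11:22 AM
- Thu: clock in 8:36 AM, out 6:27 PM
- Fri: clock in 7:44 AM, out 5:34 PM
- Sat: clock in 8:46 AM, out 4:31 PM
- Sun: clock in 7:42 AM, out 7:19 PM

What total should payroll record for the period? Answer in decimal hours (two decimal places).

Mon: 10:38 AM–10:13 PM = 11 h 35 min; less 30 min break → 11 h 5 min
Tue: 8:36 AM–4:27 PM = 7 h 51 min; less 30 min break → 7 h 21 min
Wed: 7:01 AM–11:22 AM = 4 h 21 min; less 30 min break → 3 h 51 min
Thu: 8:36 AM–6:27 PM = 9 h 51 min; less 30 min break → 9 h 21 min
Fri: 7:44 AM–5:34 PM = 9 h 50 min; less 30 min break → 9 h 20 min
Sat: 8:46 AM–4:31 PM = 7 h 45 min; less 30 min break → 7 h 15 min
Sun: 7:42 AM–7:19 PM = 11 h 37 min; less 30 min break → 11 h 7 min
Total: 11 h 5 min + 7 h 21 min + 3 h 51 min + 9 h 21 min + 9 h 20 min + 7 h 15 min + 11 h 7 min = 59 h 20 min.

59.33 hours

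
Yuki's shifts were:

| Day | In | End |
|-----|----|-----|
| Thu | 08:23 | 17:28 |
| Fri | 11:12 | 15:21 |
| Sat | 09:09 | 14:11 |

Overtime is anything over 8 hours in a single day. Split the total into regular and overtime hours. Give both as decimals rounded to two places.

Thu: 08:23–17:28 = 9 h 5 min
Fri: 11:12–15:21 = 4 h 9 min
Sat: 09:09–14:11 = 5 h 2 min
Thu reg 8 h 0 min / OT 1 h 5 min; Fri reg 4 h 9 min / OT 0 h 0 min; Sat reg 5 h 2 min / OT 0 h 0 min.
Totals: regular 17 h 11 min, overtime 1 h 5 min.

Regular 17.18 hours, overtime 1.08 hours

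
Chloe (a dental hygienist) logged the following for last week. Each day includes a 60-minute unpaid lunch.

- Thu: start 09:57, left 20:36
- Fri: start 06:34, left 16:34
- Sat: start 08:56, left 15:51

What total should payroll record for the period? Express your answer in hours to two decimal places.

Thu: 09:57–20:36 = 10 h 39 min; less 60 min break → 9 h 39 min
Fri: 06:34–16:34 = 10 h 0 min; less 60 min break → 9 h 0 min
Sat: 08:56–15:51 = 6 h 55 min; less 60 min break → 5 h 55 min
Total: 9 h 39 min + 9 h 0 min + 5 h 55 min = 24 h 34 min.

24.57 hours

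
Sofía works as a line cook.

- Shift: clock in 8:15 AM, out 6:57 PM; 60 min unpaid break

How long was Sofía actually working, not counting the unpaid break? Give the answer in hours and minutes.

9 h 42 min

Shift: 8:15 AM–6:57 PM = 10 h 42 min; less 60 min break → 9 h 42 min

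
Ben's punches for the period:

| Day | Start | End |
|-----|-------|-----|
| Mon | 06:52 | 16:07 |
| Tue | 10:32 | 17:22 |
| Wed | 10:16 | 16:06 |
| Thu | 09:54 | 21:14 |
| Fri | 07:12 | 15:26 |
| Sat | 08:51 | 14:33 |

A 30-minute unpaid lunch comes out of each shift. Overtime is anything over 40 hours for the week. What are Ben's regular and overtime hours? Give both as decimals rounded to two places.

Regular 40.00 hours, overtime 4.18 hours

Mon: 06:52–16:07 = 9 h 15 min; less 30 min break → 8 h 45 min
Tue: 10:32–17:22 = 6 h 50 min; less 30 min break → 6 h 20 min
Wed: 10:16–16:06 = 5 h 50 min; less 30 min break → 5 h 20 min
Thu: 09:54–21:14 = 11 h 20 min; less 30 min break → 10 h 50 min
Fri: 07:12–15:26 = 8 h 14 min; less 30 min break → 7 h 44 min
Sat: 08:51–14:33 = 5 h 42 min; less 30 min break → 5 h 12 min
Total worked: 44 h 11 min = 44.18 h.
Threshold 40 h → overtime 4 h 11 min, regular 40 h 0 min.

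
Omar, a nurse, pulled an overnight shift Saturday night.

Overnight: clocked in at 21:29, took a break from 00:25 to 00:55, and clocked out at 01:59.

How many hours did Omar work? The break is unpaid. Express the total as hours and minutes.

4 h 0 min

Overnight: 21:29 → midnight = 2 h 31 min; midnight → 01:59 = 1 h 59 min; span 4 h 30 min; less 30 min break → 4 h 0 min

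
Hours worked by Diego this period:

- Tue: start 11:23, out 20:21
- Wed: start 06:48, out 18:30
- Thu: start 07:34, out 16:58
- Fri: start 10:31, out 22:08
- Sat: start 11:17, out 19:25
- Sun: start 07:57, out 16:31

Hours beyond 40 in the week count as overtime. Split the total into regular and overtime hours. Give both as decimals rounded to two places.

Regular 40.00 hours, overtime 18.38 hours

Tue: 11:23–20:21 = 8 h 58 min
Wed: 06:48–18:30 = 11 h 42 min
Thu: 07:34–16:58 = 9 h 24 min
Fri: 10:31–22:08 = 11 h 37 min
Sat: 11:17–19:25 = 8 h 8 min
Sun: 07:57–16:31 = 8 h 34 min
Total worked: 58 h 23 min = 58.38 h.
Threshold 40 h → overtime 18 h 23 min, regular 40 h 0 min.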